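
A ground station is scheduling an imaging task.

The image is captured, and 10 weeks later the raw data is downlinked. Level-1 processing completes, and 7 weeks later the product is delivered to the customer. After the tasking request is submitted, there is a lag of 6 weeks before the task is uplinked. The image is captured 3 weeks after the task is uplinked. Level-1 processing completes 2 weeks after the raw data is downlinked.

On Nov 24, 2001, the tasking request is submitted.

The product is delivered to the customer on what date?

The tasking request is submitted: Nov 24, 2001.
The task is uplinked: Nov 24, 2001 + 6 weeks = Jan 5, 2002.
The image is captured: Jan 5, 2002 + 3 weeks = Jan 26, 2002.
The raw data is downlinked: Jan 26, 2002 + 10 weeks = Apr 6, 2002.
Level-1 processing completes: Apr 6, 2002 + 2 weeks = Apr 20, 2002.
The product is delivered to the customer: Apr 20, 2002 + 7 weeks = Jun 8, 2002.

Jun 8, 2002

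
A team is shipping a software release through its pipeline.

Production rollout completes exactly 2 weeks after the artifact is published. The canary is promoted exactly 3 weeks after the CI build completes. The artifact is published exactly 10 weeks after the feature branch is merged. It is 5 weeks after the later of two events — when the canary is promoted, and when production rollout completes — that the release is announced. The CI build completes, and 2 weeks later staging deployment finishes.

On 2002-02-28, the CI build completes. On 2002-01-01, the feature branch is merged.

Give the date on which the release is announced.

The CI build completes: Feb 28, 2002.
The canary is promoted: Feb 28, 2002 + 3 weeks = Mar 21, 2002.
The feature branch is merged: Jan 1, 2002.
The artifact is published: Jan 1, 2002 + 10 weeks = Mar 12, 2002.
Production rollout completes: Mar 12, 2002 + 2 weeks = Mar 26, 2002.
Both prerequisites met — the canary is promoted (Mar 21, 2002), production rollout completes (Mar 26, 2002); the later is Mar 26, 2002.
The release is announced: Mar 26, 2002 + 5 weeks = Apr 30, 2002.

2002-04-30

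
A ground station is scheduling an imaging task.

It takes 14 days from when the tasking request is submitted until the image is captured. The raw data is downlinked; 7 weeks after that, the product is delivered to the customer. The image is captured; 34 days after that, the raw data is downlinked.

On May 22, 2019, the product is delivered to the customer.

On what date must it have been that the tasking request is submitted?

Feb 14, 2019

The product is delivered to the customer: May 22, 2019.
The raw data is downlinked: May 22, 2019 − 7 weeks = Apr 3, 2019.
The image is captured: Apr 3, 2019 − 34 days = Feb 28, 2019.
The tasking request is submitted: Feb 28, 2019 − 14 days = Feb 14, 2019.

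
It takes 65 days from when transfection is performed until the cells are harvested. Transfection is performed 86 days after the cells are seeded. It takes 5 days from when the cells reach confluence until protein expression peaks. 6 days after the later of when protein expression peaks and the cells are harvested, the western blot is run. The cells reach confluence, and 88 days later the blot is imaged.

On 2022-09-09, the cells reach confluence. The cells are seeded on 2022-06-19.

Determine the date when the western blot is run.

2022-11-23

The cells reach confluence: Sep 9, 2022.
Protein expression peaks: Sep 9, 2022 + 5 days = Sep 14, 2022.
The cells are seeded: Jun 19, 2022.
Transfection is performed: Jun 19, 2022 + 86 days = Sep 13, 2022.
The cells are harvested: Sep 13, 2022 + 65 days = Nov 17, 2022.
Both prerequisites met — protein expression peaks (Sep 14, 2022), the cells are harvested (Nov 17, 2022); the later is Nov 17, 2022.
The western blot is run: Nov 17, 2022 + 6 days = Nov 23, 2022.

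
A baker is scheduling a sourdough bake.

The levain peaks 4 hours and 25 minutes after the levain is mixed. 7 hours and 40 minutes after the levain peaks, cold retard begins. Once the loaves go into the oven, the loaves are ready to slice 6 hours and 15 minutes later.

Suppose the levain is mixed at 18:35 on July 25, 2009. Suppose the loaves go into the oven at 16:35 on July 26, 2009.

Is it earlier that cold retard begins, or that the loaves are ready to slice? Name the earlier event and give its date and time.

Cold retard begins — 06:40 on July 26, 2009

The levain is mixed: 18:35 Jul 25, 2009.
The levain peaks: 18:35 Jul 25, 2009 + 4h25m = 23:00 Jul 25, 2009.
Cold retard begins: 23:00 Jul 25, 2009 + 7h40m = 06:40 Jul 26, 2009.
The loaves go into the oven: 16:35 Jul 26, 2009.
The loaves are ready to slice: 16:35 Jul 26, 2009 + 6h15m = 22:50 Jul 26, 2009.
Comparing: cold retard begins at 06:40 Jul 26, 2009 vs the loaves are ready to slice at 22:50 Jul 26, 2009. Earlier: cold retard begins.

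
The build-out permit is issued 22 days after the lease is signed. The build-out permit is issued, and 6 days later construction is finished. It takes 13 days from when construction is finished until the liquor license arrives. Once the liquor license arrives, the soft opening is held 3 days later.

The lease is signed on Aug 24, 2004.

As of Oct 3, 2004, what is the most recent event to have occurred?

Construction is finished

The lease is signed: Aug 24, 2004.
The build-out permit is issued: Aug 24, 2004 + 22 days = Sep 15, 2004.
Construction is finished: Sep 15, 2004 + 6 days = Sep 21, 2004.
The liquor license arrives: Sep 21, 2004 + 13 days = Oct 4, 2004.
The soft opening is held: Oct 4, 2004 + 3 days = Oct 7, 2004.
Oct 3, 2004 falls between when construction is finished (Sep 21, 2004) and when the liquor license arrives (Oct 4, 2004).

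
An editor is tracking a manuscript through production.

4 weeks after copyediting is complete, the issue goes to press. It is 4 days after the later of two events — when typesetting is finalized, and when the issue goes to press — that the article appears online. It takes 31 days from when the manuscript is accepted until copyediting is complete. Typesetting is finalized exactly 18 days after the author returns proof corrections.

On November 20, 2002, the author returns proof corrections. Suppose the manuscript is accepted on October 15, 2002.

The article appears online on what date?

December 17, 2002

The author returns proof corrections: Nov 20, 2002.
Typesetting is finalized: Nov 20, 2002 + 18 days = Dec 8, 2002.
The manuscript is accepted: Oct 15, 2002.
Copyediting is complete: Oct 15, 2002 + 31 days = Nov 15, 2002.
The issue goes to press: Nov 15, 2002 + 4 weeks = Dec 13, 2002.
Both prerequisites met — typesetting is finalized (Dec 8, 2002), the issue goes to press (Dec 13, 2002); the later is Dec 13, 2002.
The article appears online: Dec 13, 2002 + 4 days = Dec 17, 2002.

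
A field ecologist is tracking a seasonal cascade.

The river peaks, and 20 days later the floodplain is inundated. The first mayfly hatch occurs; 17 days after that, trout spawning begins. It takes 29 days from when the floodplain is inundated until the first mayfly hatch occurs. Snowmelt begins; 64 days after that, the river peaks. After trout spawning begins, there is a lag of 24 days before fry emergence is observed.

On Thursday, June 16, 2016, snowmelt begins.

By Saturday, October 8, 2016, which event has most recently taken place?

Snowmelt begins: Jun 16, 2016.
The river peaks: Jun 16, 2016 + 64 days = Aug 19, 2016.
The floodplain is inundated: Aug 19, 2016 + 20 days = Sep 8, 2016.
The first mayfly hatch occurs: Sep 8, 2016 + 29 days = Oct 7, 2016.
Trout spawning begins: Oct 7, 2016 + 17 days = Oct 24, 2016.
Fry emergence is observed: Oct 24, 2016 + 24 days = Nov 17, 2016.
Oct 8, 2016 falls between when the first mayfly hatch occurs (Oct 7, 2016) and when trout spawning begins (Oct 24, 2016).

The first mayfly hatch occurs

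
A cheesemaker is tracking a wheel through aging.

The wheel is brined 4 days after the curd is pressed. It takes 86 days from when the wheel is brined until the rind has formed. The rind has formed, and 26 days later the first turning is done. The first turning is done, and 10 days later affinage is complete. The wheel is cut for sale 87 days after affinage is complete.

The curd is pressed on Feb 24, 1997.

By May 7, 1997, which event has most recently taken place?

The curd is pressed: Feb 24, 1997.
The wheel is brined: Feb 24, 1997 + 4 days = Feb 28, 1997.
The rind has formed: Feb 28, 1997 + 86 days = May 25, 1997.
The first turning is done: May 25, 1997 + 26 days = Jun 20, 1997.
Affinage is complete: Jun 20, 1997 + 10 days = Jun 30, 1997.
The wheel is cut for sale: Jun 30, 1997 + 87 days = Sep 25, 1997.
May 7, 1997 falls between when the wheel is brined (Feb 28, 1997) and when the rind has formed (May 25, 1997).

The wheel is brined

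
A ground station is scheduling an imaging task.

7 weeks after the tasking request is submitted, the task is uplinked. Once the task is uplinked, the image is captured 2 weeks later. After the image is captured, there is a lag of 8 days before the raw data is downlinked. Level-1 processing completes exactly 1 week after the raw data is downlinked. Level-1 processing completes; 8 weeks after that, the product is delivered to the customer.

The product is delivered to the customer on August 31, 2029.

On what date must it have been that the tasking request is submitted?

April 19, 2029

The product is delivered to the customer: Aug 31, 2029.
Level-1 processing completes: Aug 31, 2029 − 8 weeks = Jul 6, 2029.
The raw data is downlinked: Jul 6, 2029 − 1 week = Jun 29, 2029.
The image is captured: Jun 29, 2029 − 8 days = Jun 21, 2029.
The task is uplinked: Jun 21, 2029 − 2 weeks = Jun 7, 2029.
The tasking request is submitted: Jun 7, 2029 − 7 weeks = Apr 19, 2029.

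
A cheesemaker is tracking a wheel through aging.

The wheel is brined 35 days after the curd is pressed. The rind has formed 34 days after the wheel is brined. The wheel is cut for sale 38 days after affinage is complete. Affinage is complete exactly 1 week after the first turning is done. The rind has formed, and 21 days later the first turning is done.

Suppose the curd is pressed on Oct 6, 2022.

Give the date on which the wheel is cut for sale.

Feb 18, 2023

The curd is pressed: Oct 6, 2022.
The wheel is brined: Oct 6, 2022 + 35 days = Nov 10, 2022.
The rind has formed: Nov 10, 2022 + 34 days = Dec 14, 2022.
The first turning is done: Dec 14, 2022 + 21 days = Jan 4, 2023.
Affinage is complete: Jan 4, 2023 + 1 week = Jan 11, 2023.
The wheel is cut for sale: Jan 11, 2023 + 38 days = Feb 18, 2023.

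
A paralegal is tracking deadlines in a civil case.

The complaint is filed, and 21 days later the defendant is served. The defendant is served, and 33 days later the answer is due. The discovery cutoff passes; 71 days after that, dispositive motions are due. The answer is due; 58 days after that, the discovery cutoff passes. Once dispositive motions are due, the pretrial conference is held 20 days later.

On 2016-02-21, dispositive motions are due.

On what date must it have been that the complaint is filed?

2015-08-22

Dispositive motions are due: Feb 21, 2016.
The discovery cutoff passes: Feb 21, 2016 − 71 days = Dec 12, 2015.
The answer is due: Dec 12, 2015 − 58 days = Oct 15, 2015.
The defendant is served: Oct 15, 2015 − 33 days = Sep 12, 2015.
The complaint is filed: Sep 12, 2015 − 21 days = Aug 22, 2015.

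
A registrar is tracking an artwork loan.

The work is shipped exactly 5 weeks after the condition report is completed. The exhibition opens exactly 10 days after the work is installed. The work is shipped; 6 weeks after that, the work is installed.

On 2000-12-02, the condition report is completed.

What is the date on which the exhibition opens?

The condition report is completed: Dec 2, 2000.
The work is shipped: Dec 2, 2000 + 5 weeks = Jan 6, 2001.
The work is installed: Jan 6, 2001 + 6 weeks = Feb 17, 2001.
The exhibition opens: Feb 17, 2001 + 10 days = Feb 27, 2001.

2001-02-27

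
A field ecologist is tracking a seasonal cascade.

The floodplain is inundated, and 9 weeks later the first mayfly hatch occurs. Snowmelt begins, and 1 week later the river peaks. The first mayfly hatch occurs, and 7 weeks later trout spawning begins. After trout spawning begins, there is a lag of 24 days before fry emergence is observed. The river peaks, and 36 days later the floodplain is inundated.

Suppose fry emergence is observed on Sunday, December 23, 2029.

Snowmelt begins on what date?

Fry emergence is observed: Dec 23, 2029.
Trout spawning begins: Dec 23, 2029 − 24 days = Nov 29, 2029.
The first mayfly hatch occurs: Nov 29, 2029 − 7 weeks = Oct 11, 2029.
The floodplain is inundated: Oct 11, 2029 − 9 weeks = Aug 9, 2029.
The river peaks: Aug 9, 2029 − 36 days = Jul 4, 2029.
Snowmelt begins: Jul 4, 2029 − 1 week = Jun 27, 2029.

Wednesday, June 27, 2029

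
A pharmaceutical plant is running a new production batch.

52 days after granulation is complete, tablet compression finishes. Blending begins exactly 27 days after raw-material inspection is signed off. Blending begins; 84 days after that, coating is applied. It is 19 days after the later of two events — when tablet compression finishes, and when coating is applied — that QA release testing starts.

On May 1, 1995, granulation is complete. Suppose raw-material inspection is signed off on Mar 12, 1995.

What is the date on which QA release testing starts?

Granulation is complete: May 1, 1995.
Tablet compression finishes: May 1, 1995 + 52 days = Jun 22, 1995.
Raw-material inspection is signed off: Mar 12, 1995.
Blending begins: Mar 12, 1995 + 27 days = Apr 8, 1995.
Coating is applied: Apr 8, 1995 + 84 days = Jul 1, 1995.
Both prerequisites met — tablet compression finishes (Jun 22, 1995), coating is applied (Jul 1, 1995); the later is Jul 1, 1995.
QA release testing starts: Jul 1, 1995 + 19 days = Jul 20, 1995.

Jul 20, 1995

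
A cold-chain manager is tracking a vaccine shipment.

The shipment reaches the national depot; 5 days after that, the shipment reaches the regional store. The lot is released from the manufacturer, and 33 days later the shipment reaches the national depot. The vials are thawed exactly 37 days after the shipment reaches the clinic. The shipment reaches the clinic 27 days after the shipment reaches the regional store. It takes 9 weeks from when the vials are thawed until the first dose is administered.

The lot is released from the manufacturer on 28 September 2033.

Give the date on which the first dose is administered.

12 March 2034

The lot is released from the manufacturer: Sep 28, 2033.
The shipment reaches the national depot: Sep 28, 2033 + 33 days = Oct 31, 2033.
The shipment reaches the regional store: Oct 31, 2033 + 5 days = Nov 5, 2033.
The shipment reaches the clinic: Nov 5, 2033 + 27 days = Dec 2, 2033.
The vials are thawed: Dec 2, 2033 + 37 days = Jan 8, 2034.
The first dose is administered: Jan 8, 2034 + 9 weeks = Mar 12, 2034.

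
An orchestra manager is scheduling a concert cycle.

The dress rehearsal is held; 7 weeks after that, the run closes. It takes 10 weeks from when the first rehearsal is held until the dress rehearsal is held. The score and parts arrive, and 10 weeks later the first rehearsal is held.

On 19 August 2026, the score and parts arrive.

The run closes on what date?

24 February 2027

The score and parts arrive: Aug 19, 2026.
The first rehearsal is held: Aug 19, 2026 + 10 weeks = Oct 28, 2026.
The dress rehearsal is held: Oct 28, 2026 + 10 weeks = Jan 6, 2027.
The run closes: Jan 6, 2027 + 7 weeks = Feb 24, 2027.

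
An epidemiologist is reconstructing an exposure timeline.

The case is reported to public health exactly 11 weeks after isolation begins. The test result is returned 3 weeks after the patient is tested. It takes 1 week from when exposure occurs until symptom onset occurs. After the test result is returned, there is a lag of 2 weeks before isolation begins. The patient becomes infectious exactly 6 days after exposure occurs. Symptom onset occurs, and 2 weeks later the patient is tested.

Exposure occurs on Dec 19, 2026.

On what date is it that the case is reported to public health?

Exposure occurs: Dec 19, 2026.
Symptom onset occurs: Dec 19, 2026 + 1 week = Dec 26, 2026.
The patient is tested: Dec 26, 2026 + 2 weeks = Jan 9, 2027.
The test result is returned: Jan 9, 2027 + 3 weeks = Jan 30, 2027.
Isolation begins: Jan 30, 2027 + 2 weeks = Feb 13, 2027.
The case is reported to public health: Feb 13, 2027 + 11 weeks = May 1, 2027.

May 1, 2027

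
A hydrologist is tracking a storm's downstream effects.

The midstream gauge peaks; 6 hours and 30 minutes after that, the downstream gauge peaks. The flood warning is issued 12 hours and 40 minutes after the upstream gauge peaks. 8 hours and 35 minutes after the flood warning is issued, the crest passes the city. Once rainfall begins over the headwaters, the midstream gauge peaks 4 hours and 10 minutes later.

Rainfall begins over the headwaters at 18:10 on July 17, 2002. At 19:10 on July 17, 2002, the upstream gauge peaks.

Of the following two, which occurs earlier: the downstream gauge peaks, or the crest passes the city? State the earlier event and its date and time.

The downstream gauge peaks — 04:50 on July 18, 2002

Rainfall begins over the headwaters: 18:10 Jul 17, 2002.
The midstream gauge peaks: 18:10 Jul 17, 2002 + 4h10m = 22:20 Jul 17, 2002.
The downstream gauge peaks: 22:20 Jul 17, 2002 + 6h30m = 04:50 Jul 18, 2002.
The upstream gauge peaks: 19:10 Jul 17, 2002.
The flood warning is issued: 19:10 Jul 17, 2002 + 12h40m = 07:50 Jul 18, 2002.
The crest passes the city: 07:50 Jul 18, 2002 + 8h35m = 16:25 Jul 18, 2002.
Comparing: the downstream gauge peaks at 04:50 Jul 18, 2002 vs the crest passes the city at 16:25 Jul 18, 2002. Earlier: the downstream gauge peaks.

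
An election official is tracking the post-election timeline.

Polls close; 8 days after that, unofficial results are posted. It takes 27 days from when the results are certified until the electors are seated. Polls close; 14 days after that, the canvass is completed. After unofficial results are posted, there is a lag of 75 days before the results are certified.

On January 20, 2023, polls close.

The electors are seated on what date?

Polls close: Jan 20, 2023.
Unofficial results are posted: Jan 20, 2023 + 8 days = Jan 28, 2023.
The results are certified: Jan 28, 2023 + 75 days = Apr 13, 2023.
The electors are seated: Apr 13, 2023 + 27 days = May 10, 2023.

May 10, 2023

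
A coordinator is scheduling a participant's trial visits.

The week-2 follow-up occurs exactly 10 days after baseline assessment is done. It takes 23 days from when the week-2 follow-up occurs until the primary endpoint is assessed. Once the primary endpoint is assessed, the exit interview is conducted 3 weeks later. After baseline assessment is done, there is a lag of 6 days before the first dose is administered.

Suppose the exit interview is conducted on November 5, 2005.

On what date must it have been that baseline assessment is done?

September 12, 2005

The exit interview is conducted: Nov 5, 2005.
The primary endpoint is assessed: Nov 5, 2005 − 3 weeks = Oct 15, 2005.
The week-2 follow-up occurs: Oct 15, 2005 − 23 days = Sep 22, 2005.
Baseline assessment is done: Sep 22, 2005 − 10 days = Sep 12, 2005.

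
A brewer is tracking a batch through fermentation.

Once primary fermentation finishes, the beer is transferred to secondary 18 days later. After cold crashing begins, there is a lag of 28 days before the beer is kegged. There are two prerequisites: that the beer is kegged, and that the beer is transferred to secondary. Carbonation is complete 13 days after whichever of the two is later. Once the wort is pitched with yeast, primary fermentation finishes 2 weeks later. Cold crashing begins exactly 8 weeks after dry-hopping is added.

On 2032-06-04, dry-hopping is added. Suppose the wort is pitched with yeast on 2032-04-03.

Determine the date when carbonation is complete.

Dry-hopping is added: Jun 4, 2032.
Cold crashing begins: Jun 4, 2032 + 8 weeks = Jul 30, 2032.
The beer is kegged: Jul 30, 2032 + 28 days = Aug 27, 2032.
The wort is pitched with yeast: Apr 3, 2032.
Primary fermentation finishes: Apr 3, 2032 + 2 weeks = Apr 17, 2032.
The beer is transferred to secondary: Apr 17, 2032 + 18 days = May 5, 2032.
Both prerequisites met — the beer is kegged (Aug 27, 2032), the beer is transferred to secondary (May 5, 2032); the later is Aug 27, 2032.
Carbonation is complete: Aug 27, 2032 + 13 days = Sep 9, 2032.

2032-09-09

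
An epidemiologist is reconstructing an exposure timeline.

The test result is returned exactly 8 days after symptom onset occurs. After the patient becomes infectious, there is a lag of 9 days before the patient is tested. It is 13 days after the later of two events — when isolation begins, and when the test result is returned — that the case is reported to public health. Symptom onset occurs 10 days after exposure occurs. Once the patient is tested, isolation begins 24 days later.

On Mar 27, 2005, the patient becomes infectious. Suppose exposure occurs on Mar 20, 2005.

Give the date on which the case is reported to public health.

May 12, 2005

The patient becomes infectious: Mar 27, 2005.
The patient is tested: Mar 27, 2005 + 9 days = Apr 5, 2005.
Isolation begins: Apr 5, 2005 + 24 days = Apr 29, 2005.
Exposure occurs: Mar 20, 2005.
Symptom onset occurs: Mar 20, 2005 + 10 days = Mar 30, 2005.
The test result is returned: Mar 30, 2005 + 8 days = Apr 7, 2005.
Both prerequisites met — isolation begins (Apr 29, 2005), the test result is returned (Apr 7, 2005); the later is Apr 29, 2005.
The case is reported to public health: Apr 29, 2005 + 13 days = May 12, 2005.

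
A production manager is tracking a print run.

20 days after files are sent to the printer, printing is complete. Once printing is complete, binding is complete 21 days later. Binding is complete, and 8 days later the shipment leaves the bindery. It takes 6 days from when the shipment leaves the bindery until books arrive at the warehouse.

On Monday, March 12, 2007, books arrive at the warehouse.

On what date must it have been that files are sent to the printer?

Books arrive at the warehouse: Mar 12, 2007.
The shipment leaves the bindery: Mar 12, 2007 − 6 days = Mar 6, 2007.
Binding is complete: Mar 6, 2007 − 8 days = Feb 26, 2007.
Printing is complete: Feb 26, 2007 − 21 days = Feb 5, 2007.
Files are sent to the printer: Feb 5, 2007 − 20 days = Jan 16, 2007.

Tuesday, January 16, 2007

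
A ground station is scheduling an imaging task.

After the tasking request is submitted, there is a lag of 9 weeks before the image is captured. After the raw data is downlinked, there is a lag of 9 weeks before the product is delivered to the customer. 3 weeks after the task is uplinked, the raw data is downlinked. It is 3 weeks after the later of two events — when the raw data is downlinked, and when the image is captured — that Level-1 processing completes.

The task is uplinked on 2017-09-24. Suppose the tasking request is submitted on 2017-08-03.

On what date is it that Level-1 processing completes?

The task is uplinked: Sep 24, 2017.
The raw data is downlinked: Sep 24, 2017 + 3 weeks = Oct 15, 2017.
The tasking request is submitted: Aug 3, 2017.
The image is captured: Aug 3, 2017 + 9 weeks = Oct 5, 2017.
Both prerequisites met — the raw data is downlinked (Oct 15, 2017), the image is captured (Oct 5, 2017); the later is Oct 15, 2017.
Level-1 processing completes: Oct 15, 2017 + 3 weeks = Nov 5, 2017.

2017-11-05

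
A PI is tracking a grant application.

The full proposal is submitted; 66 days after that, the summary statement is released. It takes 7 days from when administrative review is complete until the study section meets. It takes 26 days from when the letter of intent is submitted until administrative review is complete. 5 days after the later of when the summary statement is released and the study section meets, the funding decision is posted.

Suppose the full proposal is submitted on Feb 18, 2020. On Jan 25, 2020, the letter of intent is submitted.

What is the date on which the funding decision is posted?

Apr 29, 2020

The full proposal is submitted: Feb 18, 2020.
The summary statement is released: Feb 18, 2020 + 66 days = Apr 24, 2020.
The letter of intent is submitted: Jan 25, 2020.
Administrative review is complete: Jan 25, 2020 + 26 days = Feb 20, 2020.
The study section meets: Feb 20, 2020 + 7 days = Feb 27, 2020.
Both prerequisites met — the summary statement is released (Apr 24, 2020), the study section meets (Feb 27, 2020); the later is Apr 24, 2020.
The funding decision is posted: Apr 24, 2020 + 5 days = Apr 29, 2020.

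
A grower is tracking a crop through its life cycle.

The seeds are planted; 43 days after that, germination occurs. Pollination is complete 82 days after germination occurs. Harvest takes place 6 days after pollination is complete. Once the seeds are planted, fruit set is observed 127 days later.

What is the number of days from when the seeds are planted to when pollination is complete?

125 days

Causal path: the seeds are planted → germination occurs → pollination is complete.
Total delay along the path: 43 + 82 = 125 days.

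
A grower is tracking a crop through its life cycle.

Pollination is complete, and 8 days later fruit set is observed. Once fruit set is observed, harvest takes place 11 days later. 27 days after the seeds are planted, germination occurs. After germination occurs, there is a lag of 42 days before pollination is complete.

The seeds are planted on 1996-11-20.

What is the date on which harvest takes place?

1997-02-16

The seeds are planted: Nov 20, 1996.
Germination occurs: Nov 20, 1996 + 27 days = Dec 17, 1996.
Pollination is complete: Dec 17, 1996 + 42 days = Jan 28, 1997.
Fruit set is observed: Jan 28, 1997 + 8 days = Feb 5, 1997.
Harvest takes place: Feb 5, 1997 + 11 days = Feb 16, 1997.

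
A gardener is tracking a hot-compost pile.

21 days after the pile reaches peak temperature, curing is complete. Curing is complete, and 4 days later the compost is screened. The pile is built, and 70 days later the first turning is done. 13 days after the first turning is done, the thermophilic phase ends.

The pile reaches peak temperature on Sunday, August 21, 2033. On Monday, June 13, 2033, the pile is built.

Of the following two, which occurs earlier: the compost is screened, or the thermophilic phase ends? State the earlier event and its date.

The pile reaches peak temperature: Aug 21, 2033.
Curing is complete: Aug 21, 2033 + 21 days = Sep 11, 2033.
The compost is screened: Sep 11, 2033 + 4 days = Sep 15, 2033.
The pile is built: Jun 13, 2033.
The first turning is done: Jun 13, 2033 + 70 days = Aug 22, 2033.
The thermophilic phase ends: Aug 22, 2033 + 13 days = Sep 4, 2033.
Comparing: the compost is screened on Sep 15, 2033 vs the thermophilic phase ends on Sep 4, 2033. Earlier: the thermophilic phase ends.

The thermophilic phase ends — Sunday, September 4, 2033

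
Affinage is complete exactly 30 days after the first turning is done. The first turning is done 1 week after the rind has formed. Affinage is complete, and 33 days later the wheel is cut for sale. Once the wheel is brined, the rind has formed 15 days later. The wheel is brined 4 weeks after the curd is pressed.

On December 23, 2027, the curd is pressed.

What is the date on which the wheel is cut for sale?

April 14, 2028

The curd is pressed: Dec 23, 2027.
The wheel is brined: Dec 23, 2027 + 4 weeks = Jan 20, 2028.
The rind has formed: Jan 20, 2028 + 15 days = Feb 4, 2028.
The first turning is done: Feb 4, 2028 + 1 week = Feb 11, 2028.
Affinage is complete: Feb 11, 2028 + 30 days = Mar 12, 2028.
The wheel is cut for sale: Mar 12, 2028 + 33 days = Apr 14, 2028.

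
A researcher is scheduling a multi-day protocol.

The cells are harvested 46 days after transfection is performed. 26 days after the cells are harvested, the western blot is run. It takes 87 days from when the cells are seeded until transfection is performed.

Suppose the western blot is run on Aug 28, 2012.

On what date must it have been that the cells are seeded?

The western blot is run: Aug 28, 2012.
The cells are harvested: Aug 28, 2012 − 26 days = Aug 2, 2012.
Transfection is performed: Aug 2, 2012 − 46 days = Jun 17, 2012.
The cells are seeded: Jun 17, 2012 − 87 days = Mar 22, 2012.

Mar 22, 2012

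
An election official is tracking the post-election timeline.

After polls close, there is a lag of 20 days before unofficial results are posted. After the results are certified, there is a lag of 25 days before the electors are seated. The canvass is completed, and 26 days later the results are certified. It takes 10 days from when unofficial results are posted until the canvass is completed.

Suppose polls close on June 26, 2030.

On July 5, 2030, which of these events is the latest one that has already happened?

Polls close: Jun 26, 2030.
Unofficial results are posted: Jun 26, 2030 + 20 days = Jul 16, 2030.
The canvass is completed: Jul 16, 2030 + 10 days = Jul 26, 2030.
The results are certified: Jul 26, 2030 + 26 days = Aug 21, 2030.
The electors are seated: Aug 21, 2030 + 25 days = Sep 15, 2030.
Jul 5, 2030 falls between when polls close (Jun 26, 2030) and when unofficial results are posted (Jul 16, 2030).

Polls close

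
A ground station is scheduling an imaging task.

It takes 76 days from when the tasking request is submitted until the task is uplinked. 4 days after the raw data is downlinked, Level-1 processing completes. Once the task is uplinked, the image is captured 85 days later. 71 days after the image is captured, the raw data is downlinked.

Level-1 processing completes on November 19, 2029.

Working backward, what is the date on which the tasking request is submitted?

March 28, 2029

Level-1 processing completes: Nov 19, 2029.
The raw data is downlinked: Nov 19, 2029 − 4 days = Nov 15, 2029.
The image is captured: Nov 15, 2029 − 71 days = Sep 5, 2029.
The task is uplinked: Sep 5, 2029 − 85 days = Jun 12, 2029.
The tasking request is submitted: Jun 12, 2029 − 76 days = Mar 28, 2029.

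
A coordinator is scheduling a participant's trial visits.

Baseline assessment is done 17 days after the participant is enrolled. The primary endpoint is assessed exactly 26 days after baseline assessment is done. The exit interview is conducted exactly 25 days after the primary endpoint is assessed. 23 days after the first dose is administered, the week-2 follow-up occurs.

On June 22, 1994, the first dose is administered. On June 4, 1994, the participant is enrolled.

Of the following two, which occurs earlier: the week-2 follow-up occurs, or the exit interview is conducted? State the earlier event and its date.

The week-2 follow-up occurs — July 15, 1994

The first dose is administered: Jun 22, 1994.
The week-2 follow-up occurs: Jun 22, 1994 + 23 days = Jul 15, 1994.
The participant is enrolled: Jun 4, 1994.
Baseline assessment is done: Jun 4, 1994 + 17 days = Jun 21, 1994.
The primary endpoint is assessed: Jun 21, 1994 + 26 days = Jul 17, 1994.
The exit interview is conducted: Jul 17, 1994 + 25 days = Aug 11, 1994.
Comparing: the week-2 follow-up occurs on Jul 15, 1994 vs the exit interview is conducted on Aug 11, 1994. Earlier: the week-2 follow-up occurs.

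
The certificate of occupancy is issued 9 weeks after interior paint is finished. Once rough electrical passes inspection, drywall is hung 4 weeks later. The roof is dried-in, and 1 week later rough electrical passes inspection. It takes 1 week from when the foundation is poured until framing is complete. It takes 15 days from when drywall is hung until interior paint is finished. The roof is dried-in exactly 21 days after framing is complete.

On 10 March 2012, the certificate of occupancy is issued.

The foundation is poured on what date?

The certificate of occupancy is issued: Mar 10, 2012.
Interior paint is finished: Mar 10, 2012 − 9 weeks = Jan 7, 2012.
Drywall is hung: Jan 7, 2012 − 15 days = Dec 23, 2011.
Rough electrical passes inspection: Dec 23, 2011 − 4 weeks = Nov 25, 2011.
The roof is dried-in: Nov 25, 2011 − 1 week = Nov 18, 2011.
Framing is complete: Nov 18, 2011 − 21 days = Oct 28, 2011.
The foundation is poured: Oct 28, 2011 − 1 week = Oct 21, 2011.

21 October 2011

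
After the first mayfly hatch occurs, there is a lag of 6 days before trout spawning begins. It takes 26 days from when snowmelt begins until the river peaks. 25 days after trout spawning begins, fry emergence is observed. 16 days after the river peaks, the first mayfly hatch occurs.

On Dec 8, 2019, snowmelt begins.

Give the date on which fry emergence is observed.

Feb 19, 2020

Snowmelt begins: Dec 8, 2019.
The river peaks: Dec 8, 2019 + 26 days = Jan 3, 2020.
The first mayfly hatch occurs: Jan 3, 2020 + 16 days = Jan 19, 2020.
Trout spawning begins: Jan 19, 2020 + 6 days = Jan 25, 2020.
Fry emergence is observed: Jan 25, 2020 + 25 days = Feb 19, 2020.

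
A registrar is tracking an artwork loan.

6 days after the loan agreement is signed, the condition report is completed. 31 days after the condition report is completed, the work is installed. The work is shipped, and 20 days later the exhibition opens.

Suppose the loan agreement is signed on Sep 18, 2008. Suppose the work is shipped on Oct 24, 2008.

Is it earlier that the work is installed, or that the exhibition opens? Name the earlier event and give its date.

The work is installed — Oct 25, 2008

The loan agreement is signed: Sep 18, 2008.
The condition report is completed: Sep 18, 2008 + 6 days = Sep 24, 2008.
The work is installed: Sep 24, 2008 + 31 days = Oct 25, 2008.
The work is shipped: Oct 24, 2008.
The exhibition opens: Oct 24, 2008 + 20 days = Nov 13, 2008.
Comparing: the work is installed on Oct 25, 2008 vs the exhibition opens on Nov 13, 2008. Earlier: the work is installed.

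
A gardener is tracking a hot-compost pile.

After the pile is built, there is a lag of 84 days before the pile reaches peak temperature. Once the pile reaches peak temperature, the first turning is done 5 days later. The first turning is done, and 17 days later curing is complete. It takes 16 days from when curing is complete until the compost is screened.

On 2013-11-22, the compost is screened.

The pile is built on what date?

The compost is screened: Nov 22, 2013.
Curing is complete: Nov 22, 2013 − 16 days = Nov 6, 2013.
The first turning is done: Nov 6, 2013 − 17 days = Oct 20, 2013.
The pile reaches peak temperature: Oct 20, 2013 − 5 days = Oct 15, 2013.
The pile is built: Oct 15, 2013 − 84 days = Jul 23, 2013.

2013-07-23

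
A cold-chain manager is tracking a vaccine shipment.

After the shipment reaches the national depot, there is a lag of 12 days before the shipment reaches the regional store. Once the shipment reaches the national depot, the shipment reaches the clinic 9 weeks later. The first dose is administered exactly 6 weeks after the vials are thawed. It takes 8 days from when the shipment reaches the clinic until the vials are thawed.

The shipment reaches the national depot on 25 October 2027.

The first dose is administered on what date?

The shipment reaches the national depot: Oct 25, 2027.
The shipment reaches the clinic: Oct 25, 2027 + 9 weeks = Dec 27, 2027.
The vials are thawed: Dec 27, 2027 + 8 days = Jan 4, 2028.
The first dose is administered: Jan 4, 2028 + 6 weeks = Feb 15, 2028.

15 February 2028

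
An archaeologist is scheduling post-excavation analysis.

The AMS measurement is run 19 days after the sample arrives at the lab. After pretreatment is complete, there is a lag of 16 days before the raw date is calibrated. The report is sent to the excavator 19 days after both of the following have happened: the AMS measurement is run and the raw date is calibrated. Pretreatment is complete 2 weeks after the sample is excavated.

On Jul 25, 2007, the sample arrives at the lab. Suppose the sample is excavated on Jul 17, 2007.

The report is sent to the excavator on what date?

Sep 4, 2007

The sample arrives at the lab: Jul 25, 2007.
The AMS measurement is run: Jul 25, 2007 + 19 days = Aug 13, 2007.
The sample is excavated: Jul 17, 2007.
Pretreatment is complete: Jul 17, 2007 + 2 weeks = Jul 31, 2007.
The raw date is calibrated: Jul 31, 2007 + 16 days = Aug 16, 2007.
Both prerequisites met — the AMS measurement is run (Aug 13, 2007), the raw date is calibrated (Aug 16, 2007); the later is Aug 16, 2007.
The report is sent to the excavator: Aug 16, 2007 + 19 days = Sep 4, 2007.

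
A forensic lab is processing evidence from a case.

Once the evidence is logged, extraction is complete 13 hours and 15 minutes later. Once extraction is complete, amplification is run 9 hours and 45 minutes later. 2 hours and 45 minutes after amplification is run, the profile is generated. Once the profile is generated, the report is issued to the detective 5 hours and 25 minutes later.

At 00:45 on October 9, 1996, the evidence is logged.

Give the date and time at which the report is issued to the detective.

07:55 on October 10, 1996

The evidence is logged: 00:45 Oct 9, 1996.
Extraction is complete: 00:45 Oct 9, 1996 + 13h15m = 14:00 Oct 9, 1996.
Amplification is run: 14:00 Oct 9, 1996 + 9h45m = 23:45 Oct 9, 1996.
The profile is generated: 23:45 Oct 9, 1996 + 2h45m = 02:30 Oct 10, 1996.
The report is issued to the detective: 02:30 Oct 10, 1996 + 5h25m = 07:55 Oct 10, 1996.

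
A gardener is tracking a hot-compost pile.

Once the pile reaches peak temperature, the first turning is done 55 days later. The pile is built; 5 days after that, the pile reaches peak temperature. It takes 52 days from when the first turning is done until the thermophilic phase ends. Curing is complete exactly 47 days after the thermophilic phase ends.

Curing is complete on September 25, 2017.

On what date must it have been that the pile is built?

Curing is complete: Sep 25, 2017.
The thermophilic phase ends: Sep 25, 2017 − 47 days = Aug 9, 2017.
The first turning is done: Aug 9, 2017 − 52 days = Jun 18, 2017.
The pile reaches peak temperature: Jun 18, 2017 − 55 days = Apr 24, 2017.
The pile is built: Apr 24, 2017 − 5 days = Apr 19, 2017.

April 19, 2017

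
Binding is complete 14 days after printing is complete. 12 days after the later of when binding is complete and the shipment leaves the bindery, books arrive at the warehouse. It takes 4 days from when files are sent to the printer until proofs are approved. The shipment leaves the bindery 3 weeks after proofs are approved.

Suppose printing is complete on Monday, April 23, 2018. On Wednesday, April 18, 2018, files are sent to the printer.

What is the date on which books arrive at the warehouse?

Friday, May 25, 2018

Printing is complete: Apr 23, 2018.
Binding is complete: Apr 23, 2018 + 14 days = May 7, 2018.
Files are sent to the printer: Apr 18, 2018.
Proofs are approved: Apr 18, 2018 + 4 days = Apr 22, 2018.
The shipment leaves the bindery: Apr 22, 2018 + 3 weeks = May 13, 2018.
Both prerequisites met — binding is complete (May 7, 2018), the shipment leaves the bindery (May 13, 2018); the later is May 13, 2018.
Books arrive at the warehouse: May 13, 2018 + 12 days = May 25, 2018.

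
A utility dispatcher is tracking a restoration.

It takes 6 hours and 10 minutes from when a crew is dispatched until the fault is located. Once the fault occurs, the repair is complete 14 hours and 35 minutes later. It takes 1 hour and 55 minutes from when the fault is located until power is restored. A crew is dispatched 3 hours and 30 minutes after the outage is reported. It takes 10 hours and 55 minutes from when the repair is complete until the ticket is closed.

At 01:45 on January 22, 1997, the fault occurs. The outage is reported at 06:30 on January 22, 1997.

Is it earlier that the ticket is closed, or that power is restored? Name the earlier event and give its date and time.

Power is restored — 18:05 on January 22, 1997

The fault occurs: 01:45 Jan 22, 1997.
The repair is complete: 01:45 Jan 22, 1997 + 14h35m = 16:20 Jan 22, 1997.
The ticket is closed: 16:20 Jan 22, 1997 + 10h55m = 03:15 Jan 23, 1997.
The outage is reported: 06:30 Jan 22, 1997.
A crew is dispatched: 06:30 Jan 22, 1997 + 3h30m = 10:00 Jan 22, 1997.
The fault is located: 10:00 Jan 22, 1997 + 6h10m = 16:10 Jan 22, 1997.
Power is restored: 16:10 Jan 22, 1997 + 1h55m = 18:05 Jan 22, 1997.
Comparing: the ticket is closed at 03:15 Jan 23, 1997 vs power is restored at 18:05 Jan 22, 1997. Earlier: power is restored.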